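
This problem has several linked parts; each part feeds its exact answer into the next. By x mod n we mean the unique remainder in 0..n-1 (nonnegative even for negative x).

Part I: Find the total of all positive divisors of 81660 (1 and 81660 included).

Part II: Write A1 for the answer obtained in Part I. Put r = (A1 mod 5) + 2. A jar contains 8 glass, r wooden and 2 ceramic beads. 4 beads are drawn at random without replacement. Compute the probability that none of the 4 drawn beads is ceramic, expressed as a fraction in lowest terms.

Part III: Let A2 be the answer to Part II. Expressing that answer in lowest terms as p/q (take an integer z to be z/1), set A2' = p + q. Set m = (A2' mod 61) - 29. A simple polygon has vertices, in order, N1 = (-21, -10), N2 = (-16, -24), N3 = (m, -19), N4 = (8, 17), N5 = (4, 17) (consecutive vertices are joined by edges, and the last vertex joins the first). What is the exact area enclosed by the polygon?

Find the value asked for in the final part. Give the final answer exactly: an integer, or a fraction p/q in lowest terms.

775/2

Part I: 81660 = 2^2 * 3 * 5 * 1361; sigma = (1 + 2 + 4) * (1 + 3) * (1 + 5) * (1 + 1361) = 7 * 4 * 6 * 1362 = 228816; answer 228816
Part II: A1 = 228816; r = 3; total draws C(13,4) = 715; favorable C(11,4) = 330; P = 6/13; answer 6/13
Part III: A2 = 6/13; threaded value p + q = 19; m = -10; cross terms: (-21*-24 - -16*-10)=344, (-16*-19 - -10*-24)=64, (-10*17 - 8*-19)=-18, (8*17 - 4*17)=68, (4*-10 - -21*17)=317; twice the area = |775| = 775; area = 775/2; answer 775/2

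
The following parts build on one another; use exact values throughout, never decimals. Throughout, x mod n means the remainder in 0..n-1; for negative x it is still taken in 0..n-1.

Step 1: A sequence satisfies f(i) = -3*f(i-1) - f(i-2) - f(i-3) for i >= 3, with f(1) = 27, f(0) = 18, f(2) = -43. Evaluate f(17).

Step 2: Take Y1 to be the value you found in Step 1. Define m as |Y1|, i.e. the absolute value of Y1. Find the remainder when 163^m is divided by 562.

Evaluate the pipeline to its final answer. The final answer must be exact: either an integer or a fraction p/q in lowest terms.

517

Step 1: f(3) = -3*(-43) - 1*(27) - 1*(18) = 84; iterating: f(3)=84, f(4)=-236, f(5)=667, f(6)=-1849, f(7)=5116, f(8)=-14166, f(9)=39231, f(10)=-108643, f(11)=300864, f(12)=-833180, f(13)=2307319, f(14)=-6389641, f(15)=17694784, f(16)=-49002030, f(17)=135700947; answer 135700947
Step 2: Y1 = 135700947; m = 135700947; squarings mod 562: 163^1=163, 163^2=155, 163^4=421, 163^8=211, 163^16=123, 163^32=517, 163^64=339, 163^128=273, 163^256=345, 163^512=443, 163^1024=111, 163^2048=519, 163^4096=163, 163^8192=155, 163^16384=421, 163^32768=211, 163^65536=123, 163^131072=517, 163^262144=339, 163^524288=273, 163^1048576=345, 163^2097152=443, 163^4194304=111, 163^8388608=519, 163^16777216=163, 163^33554432=155, 163^67108864=421, 163^134217728=211; 163^135700947 = 163^1 * 163^2 * 163^16 * 163^64 * 163^128 * 163^256 * 163^8192 * 163^32768 * 163^131072 * 163^262144 * 163^1048576 * 163^134217728 = 517 (mod 562); answer 517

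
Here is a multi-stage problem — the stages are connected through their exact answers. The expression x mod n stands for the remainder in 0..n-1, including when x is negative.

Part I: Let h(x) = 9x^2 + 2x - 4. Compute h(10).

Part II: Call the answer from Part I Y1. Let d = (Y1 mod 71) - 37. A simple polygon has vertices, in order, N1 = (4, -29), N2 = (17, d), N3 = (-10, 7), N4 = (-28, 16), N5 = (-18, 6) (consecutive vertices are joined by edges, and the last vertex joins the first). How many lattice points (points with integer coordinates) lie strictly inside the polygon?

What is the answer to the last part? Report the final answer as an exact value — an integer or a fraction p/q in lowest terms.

Part I: 9*(10)^2 + 2*(10)^1 - 4 = (900) + (20) + (-4) = 916; answer 916
Part II: Y1 = 916; d = 27; cross terms: (4*27 - 17*-29)=601, (17*7 - -10*27)=389, (-10*16 - -28*7)=36, (-28*6 - -18*16)=120, (-18*-29 - 4*6)=498; twice the area = |1644| = 1644; area = 822; boundary points = 1 + 1 + 9 + 10 + 1 = 22; strictly interior points = area - boundary/2 + 1 = 812; answer 812

812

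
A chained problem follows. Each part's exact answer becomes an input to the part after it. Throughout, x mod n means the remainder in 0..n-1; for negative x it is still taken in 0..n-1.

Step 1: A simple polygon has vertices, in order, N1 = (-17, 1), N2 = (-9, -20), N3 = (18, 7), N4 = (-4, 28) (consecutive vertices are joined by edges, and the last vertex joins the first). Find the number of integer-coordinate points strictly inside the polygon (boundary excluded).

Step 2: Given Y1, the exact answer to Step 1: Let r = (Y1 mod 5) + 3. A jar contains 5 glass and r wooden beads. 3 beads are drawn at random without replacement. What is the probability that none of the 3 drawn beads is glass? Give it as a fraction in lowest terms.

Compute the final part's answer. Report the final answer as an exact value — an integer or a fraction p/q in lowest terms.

1/21

Step 1: cross terms: (-17*-20 - -9*1)=349, (-9*7 - 18*-20)=297, (18*28 - -4*7)=532, (-4*1 - -17*28)=472; twice the area = |1650| = 1650; area = 825; boundary points = 1 + 27 + 1 + 1 = 30; strictly interior points = area - boundary/2 + 1 = 811; answer 811
Step 2: Y1 = 811; r = 4; total draws C(9,3) = 84; favorable C(4,3) = 4; P = 1/21; answer 1/21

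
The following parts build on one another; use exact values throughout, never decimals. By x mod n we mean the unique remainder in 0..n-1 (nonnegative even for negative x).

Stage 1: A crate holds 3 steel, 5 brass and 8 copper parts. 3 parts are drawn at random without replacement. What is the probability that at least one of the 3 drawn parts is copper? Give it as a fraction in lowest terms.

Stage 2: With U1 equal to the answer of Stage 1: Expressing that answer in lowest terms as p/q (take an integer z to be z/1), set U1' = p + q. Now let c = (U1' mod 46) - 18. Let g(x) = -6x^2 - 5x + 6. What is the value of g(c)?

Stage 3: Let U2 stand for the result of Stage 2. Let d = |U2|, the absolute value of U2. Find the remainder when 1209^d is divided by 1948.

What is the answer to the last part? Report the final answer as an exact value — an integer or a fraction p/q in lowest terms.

Stage 1: total draws C(16,3) = 560; complement C(8,3) = 56; favorable 560 - 56 = 504; P = 9/10; answer 9/10
Stage 2: U1 = 9/10; threaded value p + q = 19; c = 1; -6*(1)^2 - 5*(1)^1 + 6 = (-6) + (-5) + (6) = -5; answer -5
Stage 3: U2 = -5; d = 5; squarings mod 1948: 1209^1=1209, 1209^2=681, 1209^4=137; 1209^5 = 1209^1 * 1209^4 = 53 (mod 1948); answer 53

53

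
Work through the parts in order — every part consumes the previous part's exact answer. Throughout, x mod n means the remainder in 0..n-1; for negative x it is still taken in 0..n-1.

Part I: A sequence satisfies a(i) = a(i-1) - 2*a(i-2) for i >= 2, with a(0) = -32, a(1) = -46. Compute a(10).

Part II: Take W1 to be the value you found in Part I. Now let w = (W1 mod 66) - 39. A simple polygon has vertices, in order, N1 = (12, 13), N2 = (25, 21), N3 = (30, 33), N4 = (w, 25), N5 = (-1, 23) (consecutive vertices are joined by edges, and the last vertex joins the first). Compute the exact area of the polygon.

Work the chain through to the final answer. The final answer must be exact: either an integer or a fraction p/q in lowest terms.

Part I: a(2) = 1*(-46) - 2*(-32) = 18; iterating: a(2)=18, a(3)=110, a(4)=74, a(5)=-146, a(6)=-294, a(7)=-2, a(8)=586, a(9)=590, a(10)=-582; answer -582
Part II: W1 = -582; w = -27; cross terms: (12*21 - 25*13)=-73, (25*33 - 30*21)=195, (30*25 - -27*33)=1641, (-27*23 - -1*25)=-596, (-1*13 - 12*23)=-289; twice the area = |878| = 878; area = 439; answer 439

439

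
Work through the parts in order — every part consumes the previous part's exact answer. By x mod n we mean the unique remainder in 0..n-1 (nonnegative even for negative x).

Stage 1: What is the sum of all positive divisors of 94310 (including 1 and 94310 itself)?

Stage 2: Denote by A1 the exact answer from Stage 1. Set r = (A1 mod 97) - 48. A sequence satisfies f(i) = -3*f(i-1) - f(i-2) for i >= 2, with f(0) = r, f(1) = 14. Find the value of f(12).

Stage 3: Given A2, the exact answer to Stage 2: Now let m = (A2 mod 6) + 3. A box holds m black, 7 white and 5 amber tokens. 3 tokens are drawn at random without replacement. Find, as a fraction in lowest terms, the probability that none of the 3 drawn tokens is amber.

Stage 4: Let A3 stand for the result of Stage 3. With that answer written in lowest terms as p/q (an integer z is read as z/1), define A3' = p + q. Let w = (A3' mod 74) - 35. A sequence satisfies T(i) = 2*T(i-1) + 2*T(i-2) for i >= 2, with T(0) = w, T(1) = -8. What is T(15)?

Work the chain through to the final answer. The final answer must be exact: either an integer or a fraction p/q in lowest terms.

Stage 1: 94310 = 2 * 5 * 9431; sigma = (1 + 2) * (1 + 5) * (1 + 9431) = 3 * 6 * 9432 = 169776; answer 169776
Stage 2: A1 = 169776; r = -22; f(2) = -3*(14) - 1*(-22) = -20; iterating: f(2)=-20, f(3)=46, f(4)=-118, f(5)=308, f(6)=-806, f(7)=2110, f(8)=-5524, f(9)=14462, f(10)=-37862, f(11)=99124, f(12)=-259510; answer -259510
Stage 3: A2 = -259510; m = 5; total draws C(17,3) = 680; favorable C(12,3) = 220; P = 11/34; answer 11/34
Stage 4: A3 = 11/34; threaded value p + q = 45; w = 10; T(2) = 2*(-8) + 2*(10) = 4; iterating: T(2)=4, T(3)=-8, T(4)=-8, T(5)=-32, T(6)=-80, T(7)=-224, T(8)=-608, T(9)=-1664, T(10)=-4544, T(11)=-12416, T(12)=-33920, T(13)=-92672, T(14)=-253184, T(15)=-691712; answer -691712

-691712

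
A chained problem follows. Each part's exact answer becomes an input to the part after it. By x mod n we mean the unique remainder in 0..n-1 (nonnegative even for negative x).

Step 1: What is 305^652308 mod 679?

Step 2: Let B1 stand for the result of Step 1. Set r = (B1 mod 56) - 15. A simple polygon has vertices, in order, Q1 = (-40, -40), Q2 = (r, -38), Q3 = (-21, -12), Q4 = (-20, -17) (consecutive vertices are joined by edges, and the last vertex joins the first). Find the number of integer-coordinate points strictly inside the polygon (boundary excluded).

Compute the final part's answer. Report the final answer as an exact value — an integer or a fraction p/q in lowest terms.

870

Step 1: squarings mod 679: 305^1=305, 305^2=2, 305^4=4, 305^8=16, 305^16=256, 305^32=352, 305^64=326, 305^128=352, 305^256=326, 305^512=352, 305^1024=326, 305^2048=352, 305^4096=326, 305^8192=352, 305^16384=326, 305^32768=352, 305^65536=326, 305^131072=352, 305^262144=326, 305^524288=352; 305^652308 = 305^4 * 305^16 * 305^1024 * 305^4096 * 305^8192 * 305^16384 * 305^32768 * 305^65536 * 305^524288 = 435 (mod 679); answer 435
Step 2: B1 = 435; r = 28; cross terms: (-40*-38 - 28*-40)=2640, (28*-12 - -21*-38)=-1134, (-21*-17 - -20*-12)=117, (-20*-40 - -40*-17)=120; twice the area = |1743| = 1743; area = 1743/2; boundary points = 2 + 1 + 1 + 1 = 5; strictly interior points = area - boundary/2 + 1 = 870; answer 870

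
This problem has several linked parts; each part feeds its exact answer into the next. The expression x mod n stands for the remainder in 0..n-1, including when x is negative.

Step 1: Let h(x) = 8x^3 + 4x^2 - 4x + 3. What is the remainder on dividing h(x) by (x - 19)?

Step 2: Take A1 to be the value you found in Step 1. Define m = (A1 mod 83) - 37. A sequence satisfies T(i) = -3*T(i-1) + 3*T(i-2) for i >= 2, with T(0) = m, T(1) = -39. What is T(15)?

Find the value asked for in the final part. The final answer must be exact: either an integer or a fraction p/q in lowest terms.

Step 1: remainder = value at the root: 8*(19)^3 + 4*(19)^2 - 4*(19)^1 + 3 = (54872) + (1444) + (-76) + (3) = 56243; answer 56243
Step 2: A1 = 56243; m = 15; T(2) = -3*(-39) + 3*(15) = 162; iterating: T(2)=162, T(3)=-603, T(4)=2295, T(5)=-8694, T(6)=32967, T(7)=-124983, T(8)=473850, T(9)=-1796499, T(10)=6811047, T(11)=-25822638, T(12)=97901055, T(13)=-371171079, T(14)=1407216402, T(15)=-5335162443; answer -5335162443

-5335162443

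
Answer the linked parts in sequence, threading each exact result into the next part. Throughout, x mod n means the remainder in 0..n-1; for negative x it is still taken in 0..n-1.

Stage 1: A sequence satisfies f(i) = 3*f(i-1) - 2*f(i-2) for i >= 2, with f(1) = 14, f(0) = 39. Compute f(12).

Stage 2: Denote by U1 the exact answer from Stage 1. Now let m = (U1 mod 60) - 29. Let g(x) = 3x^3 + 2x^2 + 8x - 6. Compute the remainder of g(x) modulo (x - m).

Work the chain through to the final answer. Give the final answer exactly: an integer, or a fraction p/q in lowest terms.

-371

Stage 1: f(2) = 3*(14) - 2*(39) = -36; iterating: f(2)=-36, f(3)=-136, f(4)=-336, f(5)=-736, f(6)=-1536, f(7)=-3136, f(8)=-6336, f(9)=-12736, f(10)=-25536, f(11)=-51136, f(12)=-102336; answer -102336
Stage 2: U1 = -102336; m = -5; remainder = value at the root: 3*(-5)^3 + 2*(-5)^2 + 8*(-5)^1 - 6 = (-375) + (50) + (-40) + (-6) = -371; answer -371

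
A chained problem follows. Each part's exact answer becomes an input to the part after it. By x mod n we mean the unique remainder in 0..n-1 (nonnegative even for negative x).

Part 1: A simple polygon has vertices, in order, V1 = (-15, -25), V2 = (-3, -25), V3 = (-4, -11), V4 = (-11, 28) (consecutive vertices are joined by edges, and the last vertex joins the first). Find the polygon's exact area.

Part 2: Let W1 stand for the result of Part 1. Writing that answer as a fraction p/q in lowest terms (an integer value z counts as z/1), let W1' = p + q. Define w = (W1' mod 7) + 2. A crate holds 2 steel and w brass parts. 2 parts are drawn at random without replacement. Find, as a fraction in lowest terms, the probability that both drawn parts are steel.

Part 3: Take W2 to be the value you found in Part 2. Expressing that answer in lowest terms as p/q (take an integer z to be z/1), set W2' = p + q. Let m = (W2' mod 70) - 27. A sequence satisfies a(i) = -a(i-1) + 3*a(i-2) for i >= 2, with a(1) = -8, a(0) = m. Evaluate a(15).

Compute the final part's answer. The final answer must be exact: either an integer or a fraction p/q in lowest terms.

Part 1: cross terms: (-15*-25 - -3*-25)=300, (-3*-11 - -4*-25)=-67, (-4*28 - -11*-11)=-233, (-11*-25 - -15*28)=695; twice the area = |695| = 695; area = 695/2; answer 695/2
Part 2: W1 = 695/2; threaded value p + q = 697; w = 6; total draws C(8,2) = 28; favorable C(2,2) = 1; P = 1/28; answer 1/28
Part 3: W2 = 1/28; threaded value p + q = 29; m = 2; a(2) = -1*(-8) + 3*(2) = 14; iterating: a(2)=14, a(3)=-38, a(4)=80, a(5)=-194, a(6)=434, a(7)=-1016, a(8)=2318, a(9)=-5366, a(10)=12320, a(11)=-28418, a(12)=65378, a(13)=-150632, a(14)=346766, a(15)=-798662; answer -798662

-798662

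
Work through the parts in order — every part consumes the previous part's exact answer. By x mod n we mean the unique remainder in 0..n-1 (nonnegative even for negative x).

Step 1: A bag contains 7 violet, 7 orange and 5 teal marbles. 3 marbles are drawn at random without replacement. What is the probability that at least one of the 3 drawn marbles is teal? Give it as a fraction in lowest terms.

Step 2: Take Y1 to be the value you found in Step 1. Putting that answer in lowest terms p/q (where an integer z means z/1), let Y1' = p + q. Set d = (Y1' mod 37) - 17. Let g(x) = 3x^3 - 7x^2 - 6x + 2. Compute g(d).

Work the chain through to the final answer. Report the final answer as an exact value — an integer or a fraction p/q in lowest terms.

2

Step 1: total draws C(19,3) = 969; complement C(14,3) = 364; favorable 969 - 364 = 605; P = 605/969; answer 605/969
Step 2: Y1 = 605/969; threaded value p + q = 1574; d = 3; 3*(3)^3 - 7*(3)^2 - 6*(3)^1 + 2 = (81) + (-63) + (-18) + (2) = 2; answer 2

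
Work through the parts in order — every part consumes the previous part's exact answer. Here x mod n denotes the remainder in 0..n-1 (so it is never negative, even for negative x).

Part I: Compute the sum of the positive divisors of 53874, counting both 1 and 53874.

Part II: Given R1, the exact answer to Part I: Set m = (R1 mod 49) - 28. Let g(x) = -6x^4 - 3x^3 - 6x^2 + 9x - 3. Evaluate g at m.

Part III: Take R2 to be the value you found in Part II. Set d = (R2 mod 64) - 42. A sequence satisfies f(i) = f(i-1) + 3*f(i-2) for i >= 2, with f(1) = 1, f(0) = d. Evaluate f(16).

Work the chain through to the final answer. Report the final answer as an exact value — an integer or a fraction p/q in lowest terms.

Part I: 53874 = 2 * 3^2 * 41 * 73; sigma = (1 + 2) * (1 + 3 + 9) * (1 + 41) * (1 + 73) = 3 * 13 * 42 * 74 = 121212; answer 121212
Part II: R1 = 121212; m = 7; -6*(7)^4 - 3*(7)^3 - 6*(7)^2 + 9*(7)^1 - 3 = (-14406) + (-1029) + (-294) + (63) + (-3) = -15669; answer -15669
Part III: R2 = -15669; d = -31; f(2) = 1*(1) + 3*(-31) = -92; iterating: f(2)=-92, f(3)=-89, f(4)=-365, f(5)=-632, f(6)=-1727, f(7)=-3623, f(8)=-8804, f(9)=-19673, f(10)=-46085, f(11)=-105104, f(12)=-243359, f(13)=-558671, f(14)=-1288748, f(15)=-2964761, f(16)=-6831005; answer -6831005

-6831005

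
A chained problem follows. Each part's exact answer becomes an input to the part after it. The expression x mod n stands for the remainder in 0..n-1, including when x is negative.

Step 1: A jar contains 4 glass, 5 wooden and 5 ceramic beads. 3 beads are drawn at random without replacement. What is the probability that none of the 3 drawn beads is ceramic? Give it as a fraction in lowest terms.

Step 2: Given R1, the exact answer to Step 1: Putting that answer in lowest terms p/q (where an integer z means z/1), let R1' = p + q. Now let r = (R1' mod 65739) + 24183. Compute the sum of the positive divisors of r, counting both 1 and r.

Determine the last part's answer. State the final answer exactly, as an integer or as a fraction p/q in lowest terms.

27664

Step 1: total draws C(14,3) = 364; favorable C(9,3) = 84; P = 3/13; answer 3/13
Step 2: R1 = 3/13; threaded value p + q = 16; r = 24199; 24199 = 7 * 3457; sigma = (1 + 7) * (1 + 3457) = 8 * 3458 = 27664; answer 27664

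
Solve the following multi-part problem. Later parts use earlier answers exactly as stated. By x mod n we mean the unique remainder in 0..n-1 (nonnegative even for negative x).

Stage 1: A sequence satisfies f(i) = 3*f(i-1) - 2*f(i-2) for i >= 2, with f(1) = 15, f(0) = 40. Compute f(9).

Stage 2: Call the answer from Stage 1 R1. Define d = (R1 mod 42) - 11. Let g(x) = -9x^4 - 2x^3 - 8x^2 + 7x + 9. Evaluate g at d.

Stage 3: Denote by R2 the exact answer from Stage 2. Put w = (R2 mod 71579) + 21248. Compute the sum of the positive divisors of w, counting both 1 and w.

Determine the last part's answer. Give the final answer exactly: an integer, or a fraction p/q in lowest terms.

Stage 1: f(2) = 3*(15) - 2*(40) = -35; iterating: f(2)=-35, f(3)=-135, f(4)=-335, f(5)=-735, f(6)=-1535, f(7)=-3135, f(8)=-6335, f(9)=-12735; answer -12735
Stage 2: R1 = -12735; d = 22; -9*(22)^4 - 2*(22)^3 - 8*(22)^2 + 7*(22)^1 + 9 = (-2108304) + (-21296) + (-3872) + (154) + (9) = -2133309; answer -2133309
Stage 3: R2 = -2133309; w = 35309; 35309 = 17 * 31 * 67; sigma = (1 + 17) * (1 + 31) * (1 + 67) = 18 * 32 * 68 = 39168; answer 39168

39168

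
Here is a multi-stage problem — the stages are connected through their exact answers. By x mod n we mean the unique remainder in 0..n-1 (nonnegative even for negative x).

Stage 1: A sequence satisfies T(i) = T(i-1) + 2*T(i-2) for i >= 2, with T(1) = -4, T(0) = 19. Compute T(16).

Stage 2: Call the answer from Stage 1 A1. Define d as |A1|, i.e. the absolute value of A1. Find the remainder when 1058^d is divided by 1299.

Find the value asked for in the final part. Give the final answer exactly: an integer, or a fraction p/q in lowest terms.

352

Stage 1: T(2) = 1*(-4) + 2*(19) = 34; iterating: T(2)=34, T(3)=26, T(4)=94, T(5)=146, T(6)=334, T(7)=626, T(8)=1294, T(9)=2546, T(10)=5134, T(11)=10226, T(12)=20494, T(13)=40946, T(14)=81934, T(15)=163826, T(16)=327694; answer 327694
Stage 2: A1 = 327694; d = 327694; squarings mod 1299: 1058^1=1058, 1058^2=925, 1058^4=883, 1058^8=289, 1058^16=385, 1058^32=139, 1058^64=1135, 1058^128=916, 1058^256=1201, 1058^512=511, 1058^1024=22, 1058^2048=484, 1058^4096=436, 1058^8192=442, 1058^16384=514, 1058^32768=499, 1058^65536=892, 1058^131072=676, 1058^262144=1027; 1058^327694 = 1058^2 * 1058^4 * 1058^8 * 1058^65536 * 1058^262144 = 352 (mod 1299); answer 352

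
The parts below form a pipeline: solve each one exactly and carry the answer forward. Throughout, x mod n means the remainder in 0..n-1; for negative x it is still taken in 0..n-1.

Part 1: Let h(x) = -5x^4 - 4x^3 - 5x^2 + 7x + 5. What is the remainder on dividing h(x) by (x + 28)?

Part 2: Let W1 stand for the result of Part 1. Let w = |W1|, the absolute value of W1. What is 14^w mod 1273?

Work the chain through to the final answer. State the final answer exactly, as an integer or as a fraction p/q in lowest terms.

1136

Part 1: remainder = value at the root: -5*(-28)^4 - 4*(-28)^3 - 5*(-28)^2 + 7*(-28)^1 + 5 = (-3073280) + (87808) + (-3920) + (-196) + (5) = -2989583; answer -2989583
Part 2: W1 = -2989583; w = 2989583; squarings mod 1273: 14^1=14, 14^2=196, 14^4=226, 14^8=156, 14^16=149, 14^32=560, 14^64=442, 14^128=595, 14^256=131, 14^512=612, 14^1024=282, 14^2048=598, 14^4096=1164, 14^8192=424, 14^16384=283, 14^32768=1163, 14^65536=643, 14^131072=997, 14^262144=1069, 14^524288=880, 14^1048576=416, 14^2097152=1201; 14^2989583 = 14^1 * 14^2 * 14^4 * 14^8 * 14^512 * 14^1024 * 14^2048 * 14^4096 * 14^32768 * 14^65536 * 14^262144 * 14^524288 * 14^2097152 = 1136 (mod 1273); answer 1136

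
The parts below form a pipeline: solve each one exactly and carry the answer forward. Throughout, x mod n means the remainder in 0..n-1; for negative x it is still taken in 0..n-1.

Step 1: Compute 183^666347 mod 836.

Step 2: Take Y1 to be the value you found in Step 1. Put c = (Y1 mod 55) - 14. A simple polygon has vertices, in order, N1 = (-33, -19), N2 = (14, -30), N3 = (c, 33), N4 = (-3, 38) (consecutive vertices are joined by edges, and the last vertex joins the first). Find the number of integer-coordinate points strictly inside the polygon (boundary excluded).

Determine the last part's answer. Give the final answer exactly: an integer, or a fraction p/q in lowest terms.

Step 1: squarings mod 836: 183^1=183, 183^2=49, 183^4=729, 183^8=581, 183^16=653, 183^32=49, 183^64=729, 183^128=581, 183^256=653, 183^512=49, 183^1024=729, 183^2048=581, 183^4096=653, 183^8192=49, 183^16384=729, 183^32768=581, 183^65536=653, 183^131072=49, 183^262144=729, 183^524288=581; 183^666347 = 183^1 * 183^2 * 183^8 * 183^32 * 183^64 * 183^128 * 183^512 * 183^2048 * 183^8192 * 183^131072 * 183^524288 = 787 (mod 836); answer 787
Step 2: Y1 = 787; c = 3; cross terms: (-33*-30 - 14*-19)=1256, (14*33 - 3*-30)=552, (3*38 - -3*33)=213, (-3*-19 - -33*38)=1311; twice the area = |3332| = 3332; area = 1666; boundary points = 1 + 1 + 1 + 3 = 6; strictly interior points = area - boundary/2 + 1 = 1664; answer 1664

1664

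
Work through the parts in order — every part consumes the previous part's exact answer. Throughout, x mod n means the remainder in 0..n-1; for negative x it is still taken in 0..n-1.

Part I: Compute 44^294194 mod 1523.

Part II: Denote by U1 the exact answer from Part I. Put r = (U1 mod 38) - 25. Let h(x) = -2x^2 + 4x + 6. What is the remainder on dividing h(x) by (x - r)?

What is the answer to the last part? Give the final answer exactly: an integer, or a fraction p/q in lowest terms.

-24

Part I: squarings mod 1523: 44^1=44, 44^2=413, 44^4=1516, 44^8=49, 44^16=878, 44^32=246, 44^64=1119, 44^128=255, 44^256=1059, 44^512=553, 44^1024=1209, 44^2048=1124, 44^4096=809, 44^8192=1114, 44^16384=1274, 44^32768=1081, 44^65536=420, 44^131072=1255, 44^262144=243; 44^294194 = 44^2 * 44^16 * 44^32 * 44^256 * 44^1024 * 44^2048 * 44^4096 * 44^8192 * 44^16384 * 44^262144 = 402 (mod 1523); answer 402
Part II: U1 = 402; r = -3; remainder = value at the root: -2*(-3)^2 + 4*(-3)^1 + 6 = (-18) + (-12) + (6) = -24; answer -24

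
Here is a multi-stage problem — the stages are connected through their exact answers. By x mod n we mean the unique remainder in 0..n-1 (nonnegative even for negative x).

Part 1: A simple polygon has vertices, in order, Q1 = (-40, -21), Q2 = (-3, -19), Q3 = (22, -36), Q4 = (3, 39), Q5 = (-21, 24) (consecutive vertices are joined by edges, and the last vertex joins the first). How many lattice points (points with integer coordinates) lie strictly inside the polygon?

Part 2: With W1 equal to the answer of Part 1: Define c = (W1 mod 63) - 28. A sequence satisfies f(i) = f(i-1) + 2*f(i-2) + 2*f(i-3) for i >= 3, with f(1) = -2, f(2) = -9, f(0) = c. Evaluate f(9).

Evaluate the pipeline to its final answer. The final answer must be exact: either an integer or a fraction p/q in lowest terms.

-1277

Part 1: cross terms: (-40*-19 - -3*-21)=697, (-3*-36 - 22*-19)=526, (22*39 - 3*-36)=966, (3*24 - -21*39)=891, (-21*-21 - -40*24)=1401; twice the area = |4481| = 4481; area = 4481/2; boundary points = 1 + 1 + 1 + 3 + 1 = 7; strictly interior points = area - boundary/2 + 1 = 2238; answer 2238
Part 2: W1 = 2238; c = 5; f(3) = 1*(-9) + 2*(-2) + 2*(5) = -3; iterating: f(3)=-3, f(4)=-25, f(5)=-49, f(6)=-105, f(7)=-253, f(8)=-561, f(9)=-1277; answer -1277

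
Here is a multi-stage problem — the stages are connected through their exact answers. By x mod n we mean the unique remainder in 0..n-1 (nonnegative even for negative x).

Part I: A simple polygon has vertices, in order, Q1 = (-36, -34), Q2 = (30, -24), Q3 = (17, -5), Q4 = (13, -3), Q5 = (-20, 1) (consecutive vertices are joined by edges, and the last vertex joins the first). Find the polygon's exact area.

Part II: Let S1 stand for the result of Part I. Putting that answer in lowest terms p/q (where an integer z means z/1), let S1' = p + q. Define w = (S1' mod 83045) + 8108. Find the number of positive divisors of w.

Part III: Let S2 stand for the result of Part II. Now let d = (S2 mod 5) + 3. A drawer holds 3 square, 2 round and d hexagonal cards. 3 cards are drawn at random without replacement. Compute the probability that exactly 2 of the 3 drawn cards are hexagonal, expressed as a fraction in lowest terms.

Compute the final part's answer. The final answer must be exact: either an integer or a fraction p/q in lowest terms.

5/14

Part I: cross terms: (-36*-24 - 30*-34)=1884, (30*-5 - 17*-24)=258, (17*-3 - 13*-5)=14, (13*1 - -20*-3)=-47, (-20*-34 - -36*1)=716; twice the area = |2825| = 2825; area = 2825/2; answer 2825/2
Part II: S1 = 2825/2; threaded value p + q = 2827; w = 10935; 10935 = 3^7 * 5; number of divisors = (7+1) * (1+1) = 16; answer 16
Part III: S2 = 16; d = 4; total draws C(9,3) = 84; favorable C(4,2)*C(5,1) = 30; P = 5/14; answer 5/14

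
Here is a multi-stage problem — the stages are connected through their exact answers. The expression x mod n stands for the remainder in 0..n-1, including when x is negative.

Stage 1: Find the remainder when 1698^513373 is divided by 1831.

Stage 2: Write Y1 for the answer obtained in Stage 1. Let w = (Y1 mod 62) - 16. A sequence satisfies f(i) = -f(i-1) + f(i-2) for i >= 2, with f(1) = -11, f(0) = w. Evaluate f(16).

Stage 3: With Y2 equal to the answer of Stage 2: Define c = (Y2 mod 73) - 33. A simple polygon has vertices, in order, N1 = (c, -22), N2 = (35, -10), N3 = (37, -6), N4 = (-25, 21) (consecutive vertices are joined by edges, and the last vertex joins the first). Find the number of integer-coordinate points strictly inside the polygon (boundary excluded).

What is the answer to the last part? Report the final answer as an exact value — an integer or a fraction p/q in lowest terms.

Stage 1: squarings mod 1831: 1698^1=1698, 1698^2=1210, 1698^4=1131, 1698^8=1123, 1698^16=1401, 1698^32=1800, 1698^64=961, 1698^128=697, 1698^256=594, 1698^512=1284, 1698^1024=756, 1698^2048=264, 1698^4096=118, 1698^8192=1107, 1698^16384=510, 1698^32768=98, 1698^65536=449, 1698^131072=191, 1698^262144=1692; 1698^513373 = 1698^1 * 1698^4 * 1698^8 * 1698^16 * 1698^64 * 1698^256 * 1698^1024 * 1698^4096 * 1698^16384 * 1698^32768 * 1698^65536 * 1698^131072 * 1698^262144 = 220 (mod 1831); answer 220
Stage 2: Y1 = 220; w = 18; f(2) = -1*(-11) + 1*(18) = 29; iterating: f(2)=29, f(3)=-40, f(4)=69, f(5)=-109, f(6)=178, f(7)=-287, f(8)=465, f(9)=-752, f(10)=1217, f(11)=-1969, f(12)=3186, f(13)=-5155, f(14)=8341, f(15)=-13496, f(16)=21837; answer 21837
Stage 3: Y2 = 21837; c = -23; cross terms: (-23*-10 - 35*-22)=1000, (35*-6 - 37*-10)=160, (37*21 - -25*-6)=627, (-25*-22 - -23*21)=1033; twice the area = |2820| = 2820; area = 1410; boundary points = 2 + 2 + 1 + 1 = 6; strictly interior points = area - boundary/2 + 1 = 1408; answer 1408

1408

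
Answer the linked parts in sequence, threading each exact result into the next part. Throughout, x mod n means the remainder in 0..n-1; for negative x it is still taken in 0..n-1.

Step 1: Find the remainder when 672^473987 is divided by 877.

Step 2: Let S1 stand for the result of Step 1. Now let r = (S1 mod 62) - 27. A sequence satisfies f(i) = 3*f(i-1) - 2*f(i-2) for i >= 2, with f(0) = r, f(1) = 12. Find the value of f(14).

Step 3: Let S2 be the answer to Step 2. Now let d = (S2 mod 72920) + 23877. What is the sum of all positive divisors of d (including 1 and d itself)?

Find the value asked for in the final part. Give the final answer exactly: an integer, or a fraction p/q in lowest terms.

86944

Step 1: squarings mod 877: 672^1=672, 672^2=806, 672^4=656, 672^8=606, 672^16=650, 672^32=663, 672^64=192, 672^128=30, 672^256=23, 672^512=529, 672^1024=78, 672^2048=822, 672^4096=394, 672^8192=7, 672^16384=49, 672^32768=647, 672^65536=280, 672^131072=347, 672^262144=260; 672^473987 = 672^1 * 672^2 * 672^128 * 672^256 * 672^512 * 672^2048 * 672^4096 * 672^8192 * 672^65536 * 672^131072 * 672^262144 = 549 (mod 877); answer 549
Step 2: S1 = 549; r = 26; f(2) = 3*(12) - 2*(26) = -16; iterating: f(2)=-16, f(3)=-72, f(4)=-184, f(5)=-408, f(6)=-856, f(7)=-1752, f(8)=-3544, f(9)=-7128, f(10)=-14296, f(11)=-28632, f(12)=-57304, f(13)=-114648, f(14)=-229336; answer -229336
Step 3: S2 = -229336; d = 86221; 86221 = 151 * 571; sigma = (1 + 151) * (1 + 571) = 152 * 572 = 86944; answer 86944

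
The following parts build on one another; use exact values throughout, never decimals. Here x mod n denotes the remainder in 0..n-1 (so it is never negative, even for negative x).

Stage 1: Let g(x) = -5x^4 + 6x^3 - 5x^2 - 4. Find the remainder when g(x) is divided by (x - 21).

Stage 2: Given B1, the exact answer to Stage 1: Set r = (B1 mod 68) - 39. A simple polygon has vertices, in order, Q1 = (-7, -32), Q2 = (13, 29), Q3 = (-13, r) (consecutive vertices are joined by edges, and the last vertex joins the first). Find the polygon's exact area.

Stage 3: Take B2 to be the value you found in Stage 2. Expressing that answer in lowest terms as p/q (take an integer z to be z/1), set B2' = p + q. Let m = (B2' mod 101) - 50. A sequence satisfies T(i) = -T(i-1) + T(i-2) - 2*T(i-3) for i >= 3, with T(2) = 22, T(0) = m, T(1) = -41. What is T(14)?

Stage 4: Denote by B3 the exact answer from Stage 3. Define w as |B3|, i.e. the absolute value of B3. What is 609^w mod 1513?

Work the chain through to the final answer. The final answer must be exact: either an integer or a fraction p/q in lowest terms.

Stage 1: remainder = value at the root: -5*(21)^4 + 6*(21)^3 - 5*(21)^2 - 4 = (-972405) + (55566) + (-2205) + (-4) = -919048; answer -919048
Stage 2: B1 = -919048; r = 1; cross terms: (-7*29 - 13*-32)=213, (13*1 - -13*29)=390, (-13*-32 - -7*1)=423; twice the area = |1026| = 1026; area = 513; answer 513
Stage 3: B2 = 513; threaded value p + q = 514; m = -41; T(3) = -1*(22) + 1*(-41) - 2*(-41) = 19; iterating: T(3)=19, T(4)=85, T(5)=-110, T(6)=157, T(7)=-437, T(8)=814, T(9)=-1565, T(10)=3253, T(11)=-6446, T(12)=12829, T(13)=-25781, T(14)=51502; answer 51502
Stage 4: B3 = 51502; w = 51502; squarings mod 1513: 609^1=609, 609^2=196, 609^4=591, 609^8=1291, 609^16=868, 609^32=1463, 609^64=987, 609^128=1310, 609^256=358, 609^512=1072, 609^1024=817, 609^2048=256, 609^4096=477, 609^8192=579, 609^16384=868, 609^32768=1463; 609^51502 = 609^2 * 609^4 * 609^8 * 609^32 * 609^256 * 609^2048 * 609^16384 * 609^32768 = 835 (mod 1513); answer 835

835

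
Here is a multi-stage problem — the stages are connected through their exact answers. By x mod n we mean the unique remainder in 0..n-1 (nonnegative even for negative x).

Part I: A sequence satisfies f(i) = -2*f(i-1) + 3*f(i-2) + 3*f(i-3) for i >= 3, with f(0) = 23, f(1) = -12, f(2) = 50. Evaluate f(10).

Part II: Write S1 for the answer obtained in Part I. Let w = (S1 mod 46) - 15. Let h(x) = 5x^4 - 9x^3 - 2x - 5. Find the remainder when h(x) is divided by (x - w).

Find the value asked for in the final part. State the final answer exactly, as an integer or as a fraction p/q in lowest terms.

Part I: f(3) = -2*(50) + 3*(-12) + 3*(23) = -67; iterating: f(3)=-67, f(4)=248, f(5)=-547, f(6)=1637, f(7)=-4171, f(8)=11612, f(9)=-30826, f(10)=83975; answer 83975
Part II: S1 = 83975; w = 10; remainder = value at the root: 5*(10)^4 - 9*(10)^3 - 2*(10)^1 - 5 = (50000) + (-9000) + (-20) + (-5) = 40975; answer 40975

40975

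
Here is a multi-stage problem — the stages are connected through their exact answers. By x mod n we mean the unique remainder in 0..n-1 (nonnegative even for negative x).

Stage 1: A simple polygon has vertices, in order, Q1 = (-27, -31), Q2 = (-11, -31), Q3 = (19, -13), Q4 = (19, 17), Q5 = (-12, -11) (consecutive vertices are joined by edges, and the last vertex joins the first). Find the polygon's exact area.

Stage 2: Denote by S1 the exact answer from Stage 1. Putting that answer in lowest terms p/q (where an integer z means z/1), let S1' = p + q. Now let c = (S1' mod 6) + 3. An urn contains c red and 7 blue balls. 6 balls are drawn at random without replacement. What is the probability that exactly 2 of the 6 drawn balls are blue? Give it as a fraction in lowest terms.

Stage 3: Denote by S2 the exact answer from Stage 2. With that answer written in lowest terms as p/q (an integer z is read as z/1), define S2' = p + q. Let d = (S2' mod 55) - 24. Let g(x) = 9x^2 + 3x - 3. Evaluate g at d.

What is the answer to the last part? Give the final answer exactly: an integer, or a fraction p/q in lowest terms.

Stage 1: cross terms: (-27*-31 - -11*-31)=496, (-11*-13 - 19*-31)=732, (19*17 - 19*-13)=570, (19*-11 - -12*17)=-5, (-12*-31 - -27*-11)=75; twice the area = |1868| = 1868; area = 934; answer 934
Stage 2: S1 = 934; threaded value p + q = 935; c = 8; total draws C(15,6) = 5005; favorable C(7,2)*C(8,4) = 1470; P = 42/143; answer 42/143
Stage 3: S2 = 42/143; threaded value p + q = 185; d = -4; 9*(-4)^2 + 3*(-4)^1 - 3 = (144) + (-12) + (-3) = 129; answer 129

129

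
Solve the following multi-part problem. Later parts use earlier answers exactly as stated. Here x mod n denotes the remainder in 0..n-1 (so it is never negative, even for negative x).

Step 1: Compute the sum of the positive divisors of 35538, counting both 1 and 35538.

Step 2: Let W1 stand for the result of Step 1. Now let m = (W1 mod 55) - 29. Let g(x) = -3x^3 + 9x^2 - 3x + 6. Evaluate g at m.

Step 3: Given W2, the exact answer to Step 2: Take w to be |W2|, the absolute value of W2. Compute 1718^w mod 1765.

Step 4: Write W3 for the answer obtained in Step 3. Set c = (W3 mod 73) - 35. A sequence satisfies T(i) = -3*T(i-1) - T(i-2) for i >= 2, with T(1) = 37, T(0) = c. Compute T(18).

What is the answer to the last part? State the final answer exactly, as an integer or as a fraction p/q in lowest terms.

Step 1: 35538 = 2 * 3 * 5923; sigma = (1 + 2) * (1 + 3) * (1 + 5923) = 3 * 4 * 5924 = 71088; answer 71088
Step 2: W1 = 71088; m = -1; -3*(-1)^3 + 9*(-1)^2 - 3*(-1)^1 + 6 = (3) + (9) + (3) + (6) = 21; answer 21
Step 3: W2 = 21; w = 21; squarings mod 1765: 1718^1=1718, 1718^2=444, 1718^4=1221, 1718^8=1181, 1718^16=411; 1718^21 = 1718^1 * 1718^4 * 1718^16 = 1403 (mod 1765); answer 1403
Step 4: W3 = 1403; c = -19; T(2) = -3*(37) - 1*(-19) = -92; iterating: T(2)=-92, T(3)=239, T(4)=-625, T(5)=1636, T(6)=-4283, T(7)=11213, T(8)=-29356, T(9)=76855, T(10)=-201209, T(11)=526772, T(12)=-1379107, T(13)=3610549, T(14)=-9452540, T(15)=24747071, T(16)=-64788673, T(17)=169618948, T(18)=-444068171; answer -444068171

-444068171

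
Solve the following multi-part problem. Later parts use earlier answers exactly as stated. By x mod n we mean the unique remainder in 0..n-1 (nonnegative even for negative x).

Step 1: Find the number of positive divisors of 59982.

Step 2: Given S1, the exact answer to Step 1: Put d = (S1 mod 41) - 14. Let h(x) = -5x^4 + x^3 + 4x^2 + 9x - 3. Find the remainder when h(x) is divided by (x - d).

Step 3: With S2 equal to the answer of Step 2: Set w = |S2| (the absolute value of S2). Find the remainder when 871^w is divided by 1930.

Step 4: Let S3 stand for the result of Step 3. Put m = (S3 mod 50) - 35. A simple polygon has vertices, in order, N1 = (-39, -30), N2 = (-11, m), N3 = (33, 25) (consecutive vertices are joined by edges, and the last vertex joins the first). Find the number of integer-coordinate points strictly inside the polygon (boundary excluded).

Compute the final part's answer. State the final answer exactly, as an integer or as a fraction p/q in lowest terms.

553

Step 1: 59982 = 2 * 3 * 13 * 769; number of divisors = (1+1) * (1+1) * (1+1) * (1+1) = 16; answer 16
Step 2: S1 = 16; d = 2; remainder = value at the root: -5*(2)^4 + 1*(2)^3 + 4*(2)^2 + 9*(2)^1 - 3 = (-80) + (8) + (16) + (18) + (-3) = -41; answer -41
Step 3: S2 = -41; w = 41; squarings mod 1930: 871^1=871, 871^2=151, 871^4=1571, 871^8=1501, 871^16=691, 871^32=771; 871^41 = 871^1 * 871^8 * 871^32 = 11 (mod 1930); answer 11
Step 4: S3 = 11; m = -24; cross terms: (-39*-24 - -11*-30)=606, (-11*25 - 33*-24)=517, (33*-30 - -39*25)=-15; twice the area = |1108| = 1108; area = 554; boundary points = 2 + 1 + 1 = 4; strictly interior points = area - boundary/2 + 1 = 553; answer 553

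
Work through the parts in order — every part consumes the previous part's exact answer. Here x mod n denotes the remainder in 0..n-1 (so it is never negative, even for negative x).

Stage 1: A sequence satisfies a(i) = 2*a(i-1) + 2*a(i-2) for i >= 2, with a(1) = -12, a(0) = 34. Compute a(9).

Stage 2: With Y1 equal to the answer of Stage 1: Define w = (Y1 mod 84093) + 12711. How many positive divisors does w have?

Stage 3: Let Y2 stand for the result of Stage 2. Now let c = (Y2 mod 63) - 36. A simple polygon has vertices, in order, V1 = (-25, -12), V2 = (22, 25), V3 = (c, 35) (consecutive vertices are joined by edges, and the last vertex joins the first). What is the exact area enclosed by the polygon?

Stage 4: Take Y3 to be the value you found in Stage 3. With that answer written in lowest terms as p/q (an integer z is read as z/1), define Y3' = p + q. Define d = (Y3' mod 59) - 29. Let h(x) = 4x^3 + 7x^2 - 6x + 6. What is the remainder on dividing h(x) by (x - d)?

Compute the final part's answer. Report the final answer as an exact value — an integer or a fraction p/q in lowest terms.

350

Stage 1: a(2) = 2*(-12) + 2*(34) = 44; iterating: a(2)=44, a(3)=64, a(4)=216, a(5)=560, a(6)=1552, a(7)=4224, a(8)=11552, a(9)=31552; answer 31552
Stage 2: Y1 = 31552; w = 44263; 44263 is prime, so its only divisors are 1 and 44263; count = 2; answer 2
Stage 3: Y2 = 2; c = -34; cross terms: (-25*25 - 22*-12)=-361, (22*35 - -34*25)=1620, (-34*-12 - -25*35)=1283; twice the area = |2542| = 2542; area = 1271; answer 1271
Stage 4: Y3 = 1271; threaded value p + q = 1272; d = 4; remainder = value at the root: 4*(4)^3 + 7*(4)^2 - 6*(4)^1 + 6 = (256) + (112) + (-24) + (6) = 350; answer 350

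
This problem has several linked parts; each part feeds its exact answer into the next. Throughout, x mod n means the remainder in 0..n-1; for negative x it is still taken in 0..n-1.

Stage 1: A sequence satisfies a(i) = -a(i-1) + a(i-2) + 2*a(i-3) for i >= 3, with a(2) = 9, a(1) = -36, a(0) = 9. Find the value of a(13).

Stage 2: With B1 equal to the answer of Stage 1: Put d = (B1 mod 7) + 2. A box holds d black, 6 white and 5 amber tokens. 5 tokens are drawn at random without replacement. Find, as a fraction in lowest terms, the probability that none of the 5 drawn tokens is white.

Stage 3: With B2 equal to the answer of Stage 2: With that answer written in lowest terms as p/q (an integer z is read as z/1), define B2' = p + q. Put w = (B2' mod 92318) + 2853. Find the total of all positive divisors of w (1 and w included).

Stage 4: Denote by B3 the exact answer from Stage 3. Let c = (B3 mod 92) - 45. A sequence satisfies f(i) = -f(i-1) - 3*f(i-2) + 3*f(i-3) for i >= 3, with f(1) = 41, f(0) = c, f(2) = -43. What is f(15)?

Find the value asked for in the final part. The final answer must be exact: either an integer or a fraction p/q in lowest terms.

-1023539

Stage 1: a(3) = -1*(9) + 1*(-36) + 2*(9) = -27; iterating: a(3)=-27, a(4)=-36, a(5)=27, a(6)=-117, a(7)=72, a(8)=-135, a(9)=-27, a(10)=36, a(11)=-333, a(12)=315, a(13)=-576; answer -576
Stage 2: B1 = -576; d = 7; total draws C(18,5) = 8568; favorable C(12,5) = 792; P = 11/119; answer 11/119
Stage 3: B2 = 11/119; threaded value p + q = 130; w = 2983; 2983 = 19 * 157; sigma = (1 + 19) * (1 + 157) = 20 * 158 = 3160; answer 3160
Stage 4: B3 = 3160; c = -13; f(3) = -1*(-43) - 3*(41) + 3*(-13) = -119; iterating: f(3)=-119, f(4)=371, f(5)=-143, f(6)=-1327, f(7)=2869, f(8)=683, f(9)=-13271, f(10)=19829, f(11)=22033, f(12)=-121333, f(13)=114721, f(14)=315377, f(15)=-1023539; answer -1023539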